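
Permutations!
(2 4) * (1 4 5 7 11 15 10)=[0, 4, 5, 3, 2, 7, 6, 11, 8, 9, 1, 15, 12, 13, 14, 10]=(1 4 2 5 7 11 15 10)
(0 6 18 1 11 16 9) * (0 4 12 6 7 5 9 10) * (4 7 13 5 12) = [13, 11, 2, 3, 4, 9, 18, 12, 8, 7, 0, 16, 6, 5, 14, 15, 10, 17, 1] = (0 13 5 9 7 12 6 18 1 11 16 10)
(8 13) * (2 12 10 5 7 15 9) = [0, 1, 12, 3, 4, 7, 6, 15, 13, 2, 5, 11, 10, 8, 14, 9] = (2 12 10 5 7 15 9)(8 13)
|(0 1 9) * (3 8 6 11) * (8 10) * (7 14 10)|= |(0 1 9)(3 7 14 10 8 6 11)|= 21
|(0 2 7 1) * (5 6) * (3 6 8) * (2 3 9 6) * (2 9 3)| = 20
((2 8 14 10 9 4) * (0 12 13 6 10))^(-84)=((0 12 13 6 10 9 4 2 8 14))^(-84)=(0 4 13 8 10)(2 6 14 9 12)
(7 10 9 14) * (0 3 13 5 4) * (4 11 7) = (0 3 13 5 11 7 10 9 14 4) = [3, 1, 2, 13, 0, 11, 6, 10, 8, 14, 9, 7, 12, 5, 4]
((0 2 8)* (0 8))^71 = (8)(0 2)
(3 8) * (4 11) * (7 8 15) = (3 15 7 8)(4 11) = [0, 1, 2, 15, 11, 5, 6, 8, 3, 9, 10, 4, 12, 13, 14, 7]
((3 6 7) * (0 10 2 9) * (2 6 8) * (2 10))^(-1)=(0 9 2)(3 7 6 10 8)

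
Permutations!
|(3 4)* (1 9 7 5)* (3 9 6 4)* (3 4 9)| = 10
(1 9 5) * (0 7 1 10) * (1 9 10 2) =(0 7 9 5 2 1 10) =[7, 10, 1, 3, 4, 2, 6, 9, 8, 5, 0]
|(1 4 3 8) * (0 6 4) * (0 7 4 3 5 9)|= |(0 6 3 8 1 7 4 5 9)|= 9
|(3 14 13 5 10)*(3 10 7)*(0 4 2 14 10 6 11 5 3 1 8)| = 13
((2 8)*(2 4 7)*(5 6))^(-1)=(2 7 4 8)(5 6)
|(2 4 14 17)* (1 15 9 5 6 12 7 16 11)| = |(1 15 9 5 6 12 7 16 11)(2 4 14 17)| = 36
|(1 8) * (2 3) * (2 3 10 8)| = 4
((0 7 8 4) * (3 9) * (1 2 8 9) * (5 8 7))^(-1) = ((0 5 8 4)(1 2 7 9 3))^(-1) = (0 4 8 5)(1 3 9 7 2)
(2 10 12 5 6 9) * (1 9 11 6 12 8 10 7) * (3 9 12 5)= (1 12 3 9 2 7)(6 11)(8 10)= [0, 12, 7, 9, 4, 5, 11, 1, 10, 2, 8, 6, 3]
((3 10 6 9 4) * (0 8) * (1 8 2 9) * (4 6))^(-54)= (10)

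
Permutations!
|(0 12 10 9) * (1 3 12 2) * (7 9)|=8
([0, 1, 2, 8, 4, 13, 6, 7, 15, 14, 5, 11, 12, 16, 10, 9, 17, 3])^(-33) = [0, 1, 2, 13, 4, 9, 6, 7, 16, 3, 15, 11, 12, 14, 8, 17, 10, 5]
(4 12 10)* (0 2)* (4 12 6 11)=[2, 1, 0, 3, 6, 5, 11, 7, 8, 9, 12, 4, 10]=(0 2)(4 6 11)(10 12)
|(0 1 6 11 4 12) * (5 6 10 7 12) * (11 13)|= |(0 1 10 7 12)(4 5 6 13 11)|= 5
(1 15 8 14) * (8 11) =(1 15 11 8 14) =[0, 15, 2, 3, 4, 5, 6, 7, 14, 9, 10, 8, 12, 13, 1, 11]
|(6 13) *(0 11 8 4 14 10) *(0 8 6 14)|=8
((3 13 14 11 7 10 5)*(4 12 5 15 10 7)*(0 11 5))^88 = (15)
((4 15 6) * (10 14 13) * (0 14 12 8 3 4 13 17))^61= ((0 14 17)(3 4 15 6 13 10 12 8))^61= (0 14 17)(3 10 15 8 13 4 12 6)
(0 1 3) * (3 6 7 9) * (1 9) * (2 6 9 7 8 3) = (0 7 1 9 2 6 8 3) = [7, 9, 6, 0, 4, 5, 8, 1, 3, 2]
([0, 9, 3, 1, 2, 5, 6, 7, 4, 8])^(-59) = (1 9 8 4 2 3)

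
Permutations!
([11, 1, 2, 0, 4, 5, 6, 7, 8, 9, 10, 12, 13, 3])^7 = (0 12 3 11 13)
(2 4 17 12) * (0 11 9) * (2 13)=(0 11 9)(2 4 17 12 13)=[11, 1, 4, 3, 17, 5, 6, 7, 8, 0, 10, 9, 13, 2, 14, 15, 16, 12]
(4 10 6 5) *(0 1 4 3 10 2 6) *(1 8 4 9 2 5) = [8, 9, 6, 10, 5, 3, 1, 7, 4, 2, 0] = (0 8 4 5 3 10)(1 9 2 6)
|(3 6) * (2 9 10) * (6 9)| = 5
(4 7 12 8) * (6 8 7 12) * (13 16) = [0, 1, 2, 3, 12, 5, 8, 6, 4, 9, 10, 11, 7, 16, 14, 15, 13] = (4 12 7 6 8)(13 16)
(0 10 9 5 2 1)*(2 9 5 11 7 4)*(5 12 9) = (0 10 12 9 11 7 4 2 1) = [10, 0, 1, 3, 2, 5, 6, 4, 8, 11, 12, 7, 9]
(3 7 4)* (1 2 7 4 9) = [0, 2, 7, 4, 3, 5, 6, 9, 8, 1] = (1 2 7 9)(3 4)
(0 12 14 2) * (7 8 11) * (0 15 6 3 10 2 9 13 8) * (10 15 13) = [12, 1, 13, 15, 4, 5, 3, 0, 11, 10, 2, 7, 14, 8, 9, 6] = (0 12 14 9 10 2 13 8 11 7)(3 15 6)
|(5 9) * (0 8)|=|(0 8)(5 9)|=2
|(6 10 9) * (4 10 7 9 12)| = |(4 10 12)(6 7 9)| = 3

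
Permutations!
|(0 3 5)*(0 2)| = |(0 3 5 2)| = 4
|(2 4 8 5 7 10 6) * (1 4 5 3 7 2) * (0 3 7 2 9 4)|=|(0 3 2 5 9 4 8 7 10 6 1)|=11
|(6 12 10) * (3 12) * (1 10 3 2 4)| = 10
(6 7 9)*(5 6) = [0, 1, 2, 3, 4, 6, 7, 9, 8, 5] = (5 6 7 9)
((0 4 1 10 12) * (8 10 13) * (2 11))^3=(0 13 12 1 10 4 8)(2 11)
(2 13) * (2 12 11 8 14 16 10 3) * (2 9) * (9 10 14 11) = (2 13 12 9)(3 10)(8 11)(14 16) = [0, 1, 13, 10, 4, 5, 6, 7, 11, 2, 3, 8, 9, 12, 16, 15, 14]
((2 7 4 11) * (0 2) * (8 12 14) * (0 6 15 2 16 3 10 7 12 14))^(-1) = (0 12 2 15 6 11 4 7 10 3 16)(8 14)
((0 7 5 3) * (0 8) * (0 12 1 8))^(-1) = (0 3 5 7)(1 12 8) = ((0 7 5 3)(1 8 12))^(-1)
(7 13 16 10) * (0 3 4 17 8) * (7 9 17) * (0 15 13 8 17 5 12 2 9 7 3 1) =(17)(0 1)(2 9 5 12)(3 4)(7 8 15 13 16 10) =[1, 0, 9, 4, 3, 12, 6, 8, 15, 5, 7, 11, 2, 16, 14, 13, 10, 17]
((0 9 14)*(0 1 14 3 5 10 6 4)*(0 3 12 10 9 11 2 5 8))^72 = ((0 11 2 5 9 12 10 6 4 3 8)(1 14))^72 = (14)(0 10 11 6 2 4 5 3 9 8 12)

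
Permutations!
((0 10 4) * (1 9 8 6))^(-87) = ((0 10 4)(1 9 8 6))^(-87) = (10)(1 9 8 6)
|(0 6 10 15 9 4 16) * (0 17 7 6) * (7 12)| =|(4 16 17 12 7 6 10 15 9)| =9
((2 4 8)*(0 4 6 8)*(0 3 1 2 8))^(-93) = (8)(0 1)(2 4)(3 6)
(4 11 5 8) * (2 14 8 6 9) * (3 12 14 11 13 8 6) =(2 11 5 3 12 14 6 9)(4 13 8) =[0, 1, 11, 12, 13, 3, 9, 7, 4, 2, 10, 5, 14, 8, 6]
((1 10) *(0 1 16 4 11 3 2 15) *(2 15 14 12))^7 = (0 15 3 11 4 16 10 1)(2 14 12)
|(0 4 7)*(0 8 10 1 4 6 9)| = |(0 6 9)(1 4 7 8 10)| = 15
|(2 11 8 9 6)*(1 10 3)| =|(1 10 3)(2 11 8 9 6)| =15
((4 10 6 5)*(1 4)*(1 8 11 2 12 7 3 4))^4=(2 4 8 7 6)(3 5 12 10 11)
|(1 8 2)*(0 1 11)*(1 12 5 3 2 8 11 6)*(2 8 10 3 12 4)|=6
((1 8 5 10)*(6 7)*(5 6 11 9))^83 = ((1 8 6 7 11 9 5 10))^83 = (1 7 5 8 11 10 6 9)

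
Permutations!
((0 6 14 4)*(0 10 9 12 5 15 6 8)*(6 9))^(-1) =((0 8)(4 10 6 14)(5 15 9 12))^(-1) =(0 8)(4 14 6 10)(5 12 9 15)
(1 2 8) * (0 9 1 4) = (0 9 1 2 8 4) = [9, 2, 8, 3, 0, 5, 6, 7, 4, 1]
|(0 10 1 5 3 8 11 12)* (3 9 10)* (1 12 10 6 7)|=30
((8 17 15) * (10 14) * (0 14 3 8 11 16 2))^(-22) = (0 16 15 8 10)(2 11 17 3 14)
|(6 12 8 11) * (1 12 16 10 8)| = |(1 12)(6 16 10 8 11)| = 10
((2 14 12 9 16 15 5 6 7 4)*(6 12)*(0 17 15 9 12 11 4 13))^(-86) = ((0 17 15 5 11 4 2 14 6 7 13)(9 16))^(-86) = (0 15 11 2 6 13 17 5 4 14 7)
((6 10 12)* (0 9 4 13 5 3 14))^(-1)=((0 9 4 13 5 3 14)(6 10 12))^(-1)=(0 14 3 5 13 4 9)(6 12 10)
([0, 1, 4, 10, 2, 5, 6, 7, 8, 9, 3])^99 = [0, 1, 4, 10, 2, 5, 6, 7, 8, 9, 3]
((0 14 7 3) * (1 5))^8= (14)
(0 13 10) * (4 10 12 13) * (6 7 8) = (0 4 10)(6 7 8)(12 13) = [4, 1, 2, 3, 10, 5, 7, 8, 6, 9, 0, 11, 13, 12]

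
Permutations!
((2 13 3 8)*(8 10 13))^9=((2 8)(3 10 13))^9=(13)(2 8)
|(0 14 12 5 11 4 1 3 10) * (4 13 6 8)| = 12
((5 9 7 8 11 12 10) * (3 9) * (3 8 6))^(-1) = (3 6 7 9)(5 10 12 11 8)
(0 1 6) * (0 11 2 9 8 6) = (0 1)(2 9 8 6 11) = [1, 0, 9, 3, 4, 5, 11, 7, 6, 8, 10, 2]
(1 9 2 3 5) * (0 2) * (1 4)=(0 2 3 5 4 1 9)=[2, 9, 3, 5, 1, 4, 6, 7, 8, 0]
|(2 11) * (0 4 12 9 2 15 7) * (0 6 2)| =20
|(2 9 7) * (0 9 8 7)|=6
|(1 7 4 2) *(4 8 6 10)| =7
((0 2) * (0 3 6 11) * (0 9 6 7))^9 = (11)(0 2 3 7)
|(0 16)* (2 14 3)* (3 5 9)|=|(0 16)(2 14 5 9 3)|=10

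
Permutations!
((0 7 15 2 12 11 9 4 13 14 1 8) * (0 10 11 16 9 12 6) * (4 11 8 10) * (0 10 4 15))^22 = (1 13)(2 10 15 6 8)(4 14)(9 12)(11 16)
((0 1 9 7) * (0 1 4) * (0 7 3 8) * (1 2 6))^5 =(0 1 4 9 7 3 2 8 6)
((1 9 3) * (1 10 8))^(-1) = (1 8 10 3 9)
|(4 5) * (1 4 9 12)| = 5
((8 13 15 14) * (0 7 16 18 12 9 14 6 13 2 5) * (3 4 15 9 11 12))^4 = (0 3 13 2 16 15 14)(4 9 5 18 6 8 7)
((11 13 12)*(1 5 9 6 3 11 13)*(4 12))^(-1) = ((1 5 9 6 3 11)(4 12 13))^(-1) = (1 11 3 6 9 5)(4 13 12)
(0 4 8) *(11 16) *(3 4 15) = (0 15 3 4 8)(11 16) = [15, 1, 2, 4, 8, 5, 6, 7, 0, 9, 10, 16, 12, 13, 14, 3, 11]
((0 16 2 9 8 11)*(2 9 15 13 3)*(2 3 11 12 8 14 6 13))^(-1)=((0 16 9 14 6 13 11)(2 15)(8 12))^(-1)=(0 11 13 6 14 9 16)(2 15)(8 12)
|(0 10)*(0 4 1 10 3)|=|(0 3)(1 10 4)|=6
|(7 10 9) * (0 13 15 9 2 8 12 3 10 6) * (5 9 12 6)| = |(0 13 15 12 3 10 2 8 6)(5 9 7)| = 9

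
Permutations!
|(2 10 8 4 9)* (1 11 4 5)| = 8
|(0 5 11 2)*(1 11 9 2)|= |(0 5 9 2)(1 11)|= 4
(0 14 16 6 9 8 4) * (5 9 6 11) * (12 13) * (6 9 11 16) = [14, 1, 2, 3, 0, 11, 9, 7, 4, 8, 10, 5, 13, 12, 6, 15, 16] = (16)(0 14 6 9 8 4)(5 11)(12 13)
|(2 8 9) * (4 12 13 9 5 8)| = |(2 4 12 13 9)(5 8)| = 10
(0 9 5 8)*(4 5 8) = (0 9 8)(4 5) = [9, 1, 2, 3, 5, 4, 6, 7, 0, 8]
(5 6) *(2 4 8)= (2 4 8)(5 6)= [0, 1, 4, 3, 8, 6, 5, 7, 2]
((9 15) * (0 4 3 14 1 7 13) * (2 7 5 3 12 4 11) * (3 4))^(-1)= ((0 11 2 7 13)(1 5 4 12 3 14)(9 15))^(-1)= (0 13 7 2 11)(1 14 3 12 4 5)(9 15)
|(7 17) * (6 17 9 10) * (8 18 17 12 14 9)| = 20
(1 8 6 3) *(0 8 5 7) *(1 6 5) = (0 8 5 7)(3 6) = [8, 1, 2, 6, 4, 7, 3, 0, 5]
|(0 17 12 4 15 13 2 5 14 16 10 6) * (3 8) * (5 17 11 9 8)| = |(0 11 9 8 3 5 14 16 10 6)(2 17 12 4 15 13)| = 30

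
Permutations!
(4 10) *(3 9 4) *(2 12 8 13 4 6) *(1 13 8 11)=(1 13 4 10 3 9 6 2 12 11)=[0, 13, 12, 9, 10, 5, 2, 7, 8, 6, 3, 1, 11, 4]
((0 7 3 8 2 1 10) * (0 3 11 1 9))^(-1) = ((0 7 11 1 10 3 8 2 9))^(-1) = (0 9 2 8 3 10 1 11 7)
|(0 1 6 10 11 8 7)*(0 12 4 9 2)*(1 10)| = 18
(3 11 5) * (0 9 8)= [9, 1, 2, 11, 4, 3, 6, 7, 0, 8, 10, 5]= (0 9 8)(3 11 5)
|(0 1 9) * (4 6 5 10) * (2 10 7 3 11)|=24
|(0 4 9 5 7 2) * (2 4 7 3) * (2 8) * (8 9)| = |(0 7 4 8 2)(3 9 5)| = 15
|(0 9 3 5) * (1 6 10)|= 12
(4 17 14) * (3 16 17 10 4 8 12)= (3 16 17 14 8 12)(4 10)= [0, 1, 2, 16, 10, 5, 6, 7, 12, 9, 4, 11, 3, 13, 8, 15, 17, 14]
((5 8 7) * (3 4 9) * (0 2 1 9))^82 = (0 3 1)(2 4 9)(5 8 7)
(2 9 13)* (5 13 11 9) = (2 5 13)(9 11) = [0, 1, 5, 3, 4, 13, 6, 7, 8, 11, 10, 9, 12, 2]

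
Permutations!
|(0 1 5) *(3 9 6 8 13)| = |(0 1 5)(3 9 6 8 13)| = 15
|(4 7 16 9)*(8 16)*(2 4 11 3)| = |(2 4 7 8 16 9 11 3)| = 8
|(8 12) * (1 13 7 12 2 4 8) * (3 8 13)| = 8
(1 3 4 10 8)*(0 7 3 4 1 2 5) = (0 7 3 1 4 10 8 2 5) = [7, 4, 5, 1, 10, 0, 6, 3, 2, 9, 8]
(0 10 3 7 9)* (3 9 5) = (0 10 9)(3 7 5) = [10, 1, 2, 7, 4, 3, 6, 5, 8, 0, 9]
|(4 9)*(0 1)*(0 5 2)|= |(0 1 5 2)(4 9)|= 4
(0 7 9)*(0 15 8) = (0 7 9 15 8) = [7, 1, 2, 3, 4, 5, 6, 9, 0, 15, 10, 11, 12, 13, 14, 8]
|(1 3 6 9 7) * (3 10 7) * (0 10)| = |(0 10 7 1)(3 6 9)| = 12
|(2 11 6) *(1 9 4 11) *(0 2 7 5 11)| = 20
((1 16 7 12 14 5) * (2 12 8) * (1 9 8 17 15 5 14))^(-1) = (1 12 2 8 9 5 15 17 7 16)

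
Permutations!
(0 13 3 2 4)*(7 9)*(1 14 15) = (0 13 3 2 4)(1 14 15)(7 9) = [13, 14, 4, 2, 0, 5, 6, 9, 8, 7, 10, 11, 12, 3, 15, 1]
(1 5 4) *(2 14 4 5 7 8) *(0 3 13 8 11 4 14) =(14)(0 3 13 8 2)(1 7 11 4) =[3, 7, 0, 13, 1, 5, 6, 11, 2, 9, 10, 4, 12, 8, 14]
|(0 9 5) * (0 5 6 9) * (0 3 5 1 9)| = |(0 3 5 1 9 6)| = 6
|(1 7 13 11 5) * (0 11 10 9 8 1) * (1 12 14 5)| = 11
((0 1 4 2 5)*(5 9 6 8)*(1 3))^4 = ((0 3 1 4 2 9 6 8 5))^4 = (0 2 5 4 8 1 6 3 9)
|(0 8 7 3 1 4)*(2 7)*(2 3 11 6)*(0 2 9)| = |(0 8 3 1 4 2 7 11 6 9)| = 10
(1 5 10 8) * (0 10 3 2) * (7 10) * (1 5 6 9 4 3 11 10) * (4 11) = (0 7 1 6 9 11 10 8 5 4 3 2) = [7, 6, 0, 2, 3, 4, 9, 1, 5, 11, 8, 10]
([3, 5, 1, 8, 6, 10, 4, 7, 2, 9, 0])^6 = (0 10 5 1 2 8 3)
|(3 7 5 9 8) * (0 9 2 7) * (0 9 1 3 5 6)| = 9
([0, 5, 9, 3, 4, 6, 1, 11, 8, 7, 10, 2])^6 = (2 7)(9 11)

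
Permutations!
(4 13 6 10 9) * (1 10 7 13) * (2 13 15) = (1 10 9 4)(2 13 6 7 15) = [0, 10, 13, 3, 1, 5, 7, 15, 8, 4, 9, 11, 12, 6, 14, 2]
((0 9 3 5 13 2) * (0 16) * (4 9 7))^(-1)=((0 7 4 9 3 5 13 2 16))^(-1)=(0 16 2 13 5 3 9 4 7)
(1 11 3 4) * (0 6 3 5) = [6, 11, 2, 4, 1, 0, 3, 7, 8, 9, 10, 5] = (0 6 3 4 1 11 5)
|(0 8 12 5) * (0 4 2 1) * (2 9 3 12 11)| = |(0 8 11 2 1)(3 12 5 4 9)| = 5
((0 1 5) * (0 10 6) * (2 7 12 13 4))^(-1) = ((0 1 5 10 6)(2 7 12 13 4))^(-1) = (0 6 10 5 1)(2 4 13 12 7)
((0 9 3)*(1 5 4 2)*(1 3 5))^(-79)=(0 3 2 4 5 9)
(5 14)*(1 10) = (1 10)(5 14) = [0, 10, 2, 3, 4, 14, 6, 7, 8, 9, 1, 11, 12, 13, 5]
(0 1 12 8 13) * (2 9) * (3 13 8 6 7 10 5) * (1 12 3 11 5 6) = (0 12 1 3 13)(2 9)(5 11)(6 7 10) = [12, 3, 9, 13, 4, 11, 7, 10, 8, 2, 6, 5, 1, 0]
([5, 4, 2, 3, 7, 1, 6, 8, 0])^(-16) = [1, 7, 2, 3, 8, 4, 6, 0, 5]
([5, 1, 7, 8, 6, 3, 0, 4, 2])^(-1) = (0 6 4 7 2 8 3 5)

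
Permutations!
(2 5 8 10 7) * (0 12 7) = (0 12 7 2 5 8 10) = [12, 1, 5, 3, 4, 8, 6, 2, 10, 9, 0, 11, 7]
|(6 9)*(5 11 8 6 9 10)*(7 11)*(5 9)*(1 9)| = |(1 9 5 7 11 8 6 10)| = 8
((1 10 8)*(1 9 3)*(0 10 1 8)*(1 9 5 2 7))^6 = (10)(1 7 2 5 8 3 9)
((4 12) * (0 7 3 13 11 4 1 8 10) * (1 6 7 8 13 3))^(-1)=(0 10 8)(1 7 6 12 4 11 13)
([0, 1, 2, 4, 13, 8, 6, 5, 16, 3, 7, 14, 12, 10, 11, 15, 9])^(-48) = [0, 1, 2, 8, 16, 13, 6, 4, 10, 5, 3, 11, 12, 9, 14, 15, 7]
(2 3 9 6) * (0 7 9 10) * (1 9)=(0 7 1 9 6 2 3 10)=[7, 9, 3, 10, 4, 5, 2, 1, 8, 6, 0]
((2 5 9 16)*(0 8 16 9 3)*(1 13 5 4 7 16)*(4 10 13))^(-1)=((0 8 1 4 7 16 2 10 13 5 3))^(-1)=(0 3 5 13 10 2 16 7 4 1 8)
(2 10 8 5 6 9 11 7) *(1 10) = (1 10 8 5 6 9 11 7 2) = [0, 10, 1, 3, 4, 6, 9, 2, 5, 11, 8, 7]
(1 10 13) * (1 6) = [0, 10, 2, 3, 4, 5, 1, 7, 8, 9, 13, 11, 12, 6] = (1 10 13 6)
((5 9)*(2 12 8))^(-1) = (2 8 12)(5 9)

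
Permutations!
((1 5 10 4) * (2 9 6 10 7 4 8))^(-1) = (1 4 7 5)(2 8 10 6 9)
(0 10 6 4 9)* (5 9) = (0 10 6 4 5 9) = [10, 1, 2, 3, 5, 9, 4, 7, 8, 0, 6]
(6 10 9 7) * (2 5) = (2 5)(6 10 9 7) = [0, 1, 5, 3, 4, 2, 10, 6, 8, 7, 9]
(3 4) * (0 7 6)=(0 7 6)(3 4)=[7, 1, 2, 4, 3, 5, 0, 6]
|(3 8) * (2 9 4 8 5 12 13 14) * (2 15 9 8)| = 10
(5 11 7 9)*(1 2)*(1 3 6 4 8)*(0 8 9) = (0 8 1 2 3 6 4 9 5 11 7) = [8, 2, 3, 6, 9, 11, 4, 0, 1, 5, 10, 7]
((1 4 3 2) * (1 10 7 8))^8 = (1 4 3 2 10 7 8)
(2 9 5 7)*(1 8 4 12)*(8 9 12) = (1 9 5 7 2 12)(4 8) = [0, 9, 12, 3, 8, 7, 6, 2, 4, 5, 10, 11, 1]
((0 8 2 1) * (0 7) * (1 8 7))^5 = (0 7)(2 8)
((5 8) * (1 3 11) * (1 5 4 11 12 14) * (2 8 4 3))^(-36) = (14)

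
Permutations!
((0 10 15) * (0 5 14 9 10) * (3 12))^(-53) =(3 12)(5 9 15 14 10)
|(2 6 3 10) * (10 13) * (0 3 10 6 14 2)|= |(0 3 13 6 10)(2 14)|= 10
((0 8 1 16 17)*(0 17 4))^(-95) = ((17)(0 8 1 16 4))^(-95) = (17)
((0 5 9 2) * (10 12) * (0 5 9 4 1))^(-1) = ((0 9 2 5 4 1)(10 12))^(-1) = (0 1 4 5 2 9)(10 12)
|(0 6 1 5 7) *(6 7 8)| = 4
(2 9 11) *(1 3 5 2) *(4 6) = (1 3 5 2 9 11)(4 6) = [0, 3, 9, 5, 6, 2, 4, 7, 8, 11, 10, 1]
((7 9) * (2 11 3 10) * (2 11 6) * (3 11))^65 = ((11)(2 6)(3 10)(7 9))^65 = (11)(2 6)(3 10)(7 9)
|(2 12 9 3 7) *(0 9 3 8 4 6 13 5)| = 28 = |(0 9 8 4 6 13 5)(2 12 3 7)|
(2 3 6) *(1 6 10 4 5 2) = (1 6)(2 3 10 4 5) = [0, 6, 3, 10, 5, 2, 1, 7, 8, 9, 4]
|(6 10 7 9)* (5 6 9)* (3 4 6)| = 6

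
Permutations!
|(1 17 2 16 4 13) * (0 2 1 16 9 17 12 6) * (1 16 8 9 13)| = |(0 2 13 8 9 17 16 4 1 12 6)| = 11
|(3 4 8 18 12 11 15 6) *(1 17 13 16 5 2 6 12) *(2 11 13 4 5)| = |(1 17 4 8 18)(2 6 3 5 11 15 12 13 16)| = 45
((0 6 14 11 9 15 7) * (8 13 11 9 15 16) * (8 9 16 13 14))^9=((0 6 8 14 16 9 13 11 15 7))^9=(0 7 15 11 13 9 16 14 8 6)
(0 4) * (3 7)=(0 4)(3 7)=[4, 1, 2, 7, 0, 5, 6, 3]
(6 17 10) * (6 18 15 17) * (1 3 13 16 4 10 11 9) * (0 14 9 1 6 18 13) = (0 14 9 6 18 15 17 11 1 3)(4 10 13 16) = [14, 3, 2, 0, 10, 5, 18, 7, 8, 6, 13, 1, 12, 16, 9, 17, 4, 11, 15]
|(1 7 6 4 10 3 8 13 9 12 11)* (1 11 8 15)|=28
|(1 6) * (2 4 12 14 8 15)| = |(1 6)(2 4 12 14 8 15)| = 6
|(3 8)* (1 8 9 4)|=5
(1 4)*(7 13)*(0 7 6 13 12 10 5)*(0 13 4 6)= (0 7 12 10 5 13)(1 6 4)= [7, 6, 2, 3, 1, 13, 4, 12, 8, 9, 5, 11, 10, 0]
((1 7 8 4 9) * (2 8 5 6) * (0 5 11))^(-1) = ((0 5 6 2 8 4 9 1 7 11))^(-1) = (0 11 7 1 9 4 8 2 6 5)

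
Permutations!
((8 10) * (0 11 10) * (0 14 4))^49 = ((0 11 10 8 14 4))^49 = (0 11 10 8 14 4)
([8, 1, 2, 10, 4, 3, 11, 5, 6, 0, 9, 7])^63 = (11)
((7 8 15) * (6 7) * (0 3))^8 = (15)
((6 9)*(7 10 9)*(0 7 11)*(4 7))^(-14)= (11)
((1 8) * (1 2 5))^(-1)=(1 5 2 8)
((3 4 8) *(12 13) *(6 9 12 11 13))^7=(3 4 8)(6 9 12)(11 13)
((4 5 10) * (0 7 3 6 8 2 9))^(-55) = ((0 7 3 6 8 2 9)(4 5 10))^(-55) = (0 7 3 6 8 2 9)(4 10 5)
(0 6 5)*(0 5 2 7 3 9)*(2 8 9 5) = (0 6 8 9)(2 7 3 5) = [6, 1, 7, 5, 4, 2, 8, 3, 9, 0]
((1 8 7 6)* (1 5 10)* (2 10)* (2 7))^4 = (10)(5 7 6)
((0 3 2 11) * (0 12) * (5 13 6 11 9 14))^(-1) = ((0 3 2 9 14 5 13 6 11 12))^(-1) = (0 12 11 6 13 5 14 9 2 3)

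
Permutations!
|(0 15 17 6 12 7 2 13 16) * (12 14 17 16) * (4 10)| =|(0 15 16)(2 13 12 7)(4 10)(6 14 17)| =12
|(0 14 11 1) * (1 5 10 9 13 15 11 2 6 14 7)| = 6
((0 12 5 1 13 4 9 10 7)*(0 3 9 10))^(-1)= ((0 12 5 1 13 4 10 7 3 9))^(-1)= (0 9 3 7 10 4 13 1 5 12)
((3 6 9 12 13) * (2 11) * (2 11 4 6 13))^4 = (13)(2 12 9 6 4)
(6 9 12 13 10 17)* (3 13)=(3 13 10 17 6 9 12)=[0, 1, 2, 13, 4, 5, 9, 7, 8, 12, 17, 11, 3, 10, 14, 15, 16, 6]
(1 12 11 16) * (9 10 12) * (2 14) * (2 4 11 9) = [0, 2, 14, 3, 11, 5, 6, 7, 8, 10, 12, 16, 9, 13, 4, 15, 1] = (1 2 14 4 11 16)(9 10 12)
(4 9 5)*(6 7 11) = (4 9 5)(6 7 11) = [0, 1, 2, 3, 9, 4, 7, 11, 8, 5, 10, 6]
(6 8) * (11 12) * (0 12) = (0 12 11)(6 8) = [12, 1, 2, 3, 4, 5, 8, 7, 6, 9, 10, 0, 11]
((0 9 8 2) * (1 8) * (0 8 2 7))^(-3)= ((0 9 1 2 8 7))^(-3)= (0 2)(1 7)(8 9)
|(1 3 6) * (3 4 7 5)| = 6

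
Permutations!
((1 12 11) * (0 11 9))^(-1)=(0 9 12 1 11)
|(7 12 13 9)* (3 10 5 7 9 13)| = 5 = |(13)(3 10 5 7 12)|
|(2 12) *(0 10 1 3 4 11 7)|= 14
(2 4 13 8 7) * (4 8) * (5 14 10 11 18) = [0, 1, 8, 3, 13, 14, 6, 2, 7, 9, 11, 18, 12, 4, 10, 15, 16, 17, 5] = (2 8 7)(4 13)(5 14 10 11 18)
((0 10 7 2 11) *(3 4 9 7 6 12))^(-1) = (0 11 2 7 9 4 3 12 6 10)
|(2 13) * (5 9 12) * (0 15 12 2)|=7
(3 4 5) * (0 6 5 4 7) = (0 6 5 3 7) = [6, 1, 2, 7, 4, 3, 5, 0]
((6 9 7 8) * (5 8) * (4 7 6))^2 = ((4 7 5 8)(6 9))^2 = (9)(4 5)(7 8)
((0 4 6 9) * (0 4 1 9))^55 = (9)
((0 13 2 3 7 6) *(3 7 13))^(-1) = (0 6 7 2 13 3)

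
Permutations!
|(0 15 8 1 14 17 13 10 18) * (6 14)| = |(0 15 8 1 6 14 17 13 10 18)| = 10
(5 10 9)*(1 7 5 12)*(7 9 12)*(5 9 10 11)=(1 10 12)(5 11)(7 9)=[0, 10, 2, 3, 4, 11, 6, 9, 8, 7, 12, 5, 1]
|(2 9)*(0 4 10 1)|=4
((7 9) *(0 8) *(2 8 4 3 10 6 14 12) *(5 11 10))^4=(0 11 12 4 10 2 3 6 8 5 14)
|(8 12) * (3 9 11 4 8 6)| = 7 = |(3 9 11 4 8 12 6)|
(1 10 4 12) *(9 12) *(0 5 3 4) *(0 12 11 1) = (0 5 3 4 9 11 1 10 12) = [5, 10, 2, 4, 9, 3, 6, 7, 8, 11, 12, 1, 0]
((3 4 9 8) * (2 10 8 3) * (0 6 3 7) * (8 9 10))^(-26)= (0 3 10 7 6 4 9)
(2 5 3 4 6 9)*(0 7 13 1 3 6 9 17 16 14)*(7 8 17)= (0 8 17 16 14)(1 3 4 9 2 5 6 7 13)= [8, 3, 5, 4, 9, 6, 7, 13, 17, 2, 10, 11, 12, 1, 0, 15, 14, 16]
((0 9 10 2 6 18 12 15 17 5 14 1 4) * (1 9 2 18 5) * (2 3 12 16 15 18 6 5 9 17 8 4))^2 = ((0 3 12 18 16 15 8 4)(1 2 5 14 17)(6 9 10))^2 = (0 12 16 8)(1 5 17 2 14)(3 18 15 4)(6 10 9)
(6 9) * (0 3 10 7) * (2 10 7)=(0 3 7)(2 10)(6 9)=[3, 1, 10, 7, 4, 5, 9, 0, 8, 6, 2]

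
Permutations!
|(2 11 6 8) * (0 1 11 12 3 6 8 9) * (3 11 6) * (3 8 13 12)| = |(0 1 6 9)(2 3 8)(11 13 12)| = 12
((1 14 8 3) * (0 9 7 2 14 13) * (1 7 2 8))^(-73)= (0 13 1 14 2 9)(3 8 7)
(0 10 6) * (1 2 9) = (0 10 6)(1 2 9) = [10, 2, 9, 3, 4, 5, 0, 7, 8, 1, 6]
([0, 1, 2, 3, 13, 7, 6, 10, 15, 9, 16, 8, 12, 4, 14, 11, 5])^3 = [0, 1, 2, 3, 13, 16, 6, 5, 8, 9, 7, 11, 12, 4, 14, 15, 10]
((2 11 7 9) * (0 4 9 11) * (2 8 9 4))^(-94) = ((0 2)(7 11)(8 9))^(-94) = (11)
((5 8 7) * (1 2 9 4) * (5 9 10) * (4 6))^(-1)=(1 4 6 9 7 8 5 10 2)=((1 2 10 5 8 7 9 6 4))^(-1)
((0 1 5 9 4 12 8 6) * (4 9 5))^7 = (0 1 4 12 8 6)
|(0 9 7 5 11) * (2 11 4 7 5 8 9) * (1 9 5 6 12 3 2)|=|(0 1 9 6 12 3 2 11)(4 7 8 5)|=8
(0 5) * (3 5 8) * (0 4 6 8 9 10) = (0 9 10)(3 5 4 6 8) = [9, 1, 2, 5, 6, 4, 8, 7, 3, 10, 0]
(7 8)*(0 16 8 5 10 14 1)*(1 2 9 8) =(0 16 1)(2 9 8 7 5 10 14) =[16, 0, 9, 3, 4, 10, 6, 5, 7, 8, 14, 11, 12, 13, 2, 15, 1]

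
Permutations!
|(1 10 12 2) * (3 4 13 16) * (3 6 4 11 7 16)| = |(1 10 12 2)(3 11 7 16 6 4 13)| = 28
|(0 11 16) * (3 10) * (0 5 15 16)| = 6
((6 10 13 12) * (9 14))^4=((6 10 13 12)(9 14))^4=(14)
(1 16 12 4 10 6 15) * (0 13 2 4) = (0 13 2 4 10 6 15 1 16 12) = [13, 16, 4, 3, 10, 5, 15, 7, 8, 9, 6, 11, 0, 2, 14, 1, 12]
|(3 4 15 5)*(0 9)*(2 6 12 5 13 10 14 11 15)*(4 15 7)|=12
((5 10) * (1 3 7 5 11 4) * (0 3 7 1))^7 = ((0 3 1 7 5 10 11 4))^7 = (0 4 11 10 5 7 1 3)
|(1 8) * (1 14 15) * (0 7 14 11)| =|(0 7 14 15 1 8 11)| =7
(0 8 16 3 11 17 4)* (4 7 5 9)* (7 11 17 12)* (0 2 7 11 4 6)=(0 8 16 3 17 4 2 7 5 9 6)(11 12)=[8, 1, 7, 17, 2, 9, 0, 5, 16, 6, 10, 12, 11, 13, 14, 15, 3, 4]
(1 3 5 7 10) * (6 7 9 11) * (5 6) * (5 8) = [0, 3, 2, 6, 4, 9, 7, 10, 5, 11, 1, 8] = (1 3 6 7 10)(5 9 11 8)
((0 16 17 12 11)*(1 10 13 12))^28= ((0 16 17 1 10 13 12 11))^28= (0 10)(1 11)(12 17)(13 16)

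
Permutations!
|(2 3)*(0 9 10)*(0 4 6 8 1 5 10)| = |(0 9)(1 5 10 4 6 8)(2 3)| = 6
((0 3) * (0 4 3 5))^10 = ((0 5)(3 4))^10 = (5)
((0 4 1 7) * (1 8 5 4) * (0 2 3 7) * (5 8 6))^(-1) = ((8)(0 1)(2 3 7)(4 6 5))^(-1) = (8)(0 1)(2 7 3)(4 5 6)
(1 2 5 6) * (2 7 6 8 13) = (1 7 6)(2 5 8 13) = [0, 7, 5, 3, 4, 8, 1, 6, 13, 9, 10, 11, 12, 2]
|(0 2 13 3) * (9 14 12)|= 12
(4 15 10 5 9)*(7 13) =(4 15 10 5 9)(7 13) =[0, 1, 2, 3, 15, 9, 6, 13, 8, 4, 5, 11, 12, 7, 14, 10]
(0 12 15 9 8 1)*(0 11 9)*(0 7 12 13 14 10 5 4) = (0 13 14 10 5 4)(1 11 9 8)(7 12 15) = [13, 11, 2, 3, 0, 4, 6, 12, 1, 8, 5, 9, 15, 14, 10, 7]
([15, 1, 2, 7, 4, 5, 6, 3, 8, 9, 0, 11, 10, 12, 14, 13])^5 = (15)(3 7)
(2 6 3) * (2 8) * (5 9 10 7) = (2 6 3 8)(5 9 10 7) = [0, 1, 6, 8, 4, 9, 3, 5, 2, 10, 7]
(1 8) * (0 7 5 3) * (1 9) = [7, 8, 2, 0, 4, 3, 6, 5, 9, 1] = (0 7 5 3)(1 8 9)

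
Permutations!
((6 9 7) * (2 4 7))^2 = ((2 4 7 6 9))^2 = (2 7 9 4 6)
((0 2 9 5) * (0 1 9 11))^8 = (0 11 2)(1 5 9)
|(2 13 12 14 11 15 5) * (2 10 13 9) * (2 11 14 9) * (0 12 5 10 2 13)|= 6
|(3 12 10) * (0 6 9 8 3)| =7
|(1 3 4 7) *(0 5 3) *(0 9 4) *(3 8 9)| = 8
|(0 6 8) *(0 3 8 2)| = |(0 6 2)(3 8)| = 6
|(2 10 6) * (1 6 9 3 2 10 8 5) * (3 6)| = 15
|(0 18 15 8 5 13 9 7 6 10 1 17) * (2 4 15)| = 14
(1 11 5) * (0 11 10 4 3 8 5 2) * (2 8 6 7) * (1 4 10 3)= (0 11 8 5 4 1 3 6 7 2)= [11, 3, 0, 6, 1, 4, 7, 2, 5, 9, 10, 8]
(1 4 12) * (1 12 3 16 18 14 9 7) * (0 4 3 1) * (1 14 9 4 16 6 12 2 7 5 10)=(0 16 18 9 5 10 1 3 6 12 2 7)(4 14)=[16, 3, 7, 6, 14, 10, 12, 0, 8, 5, 1, 11, 2, 13, 4, 15, 18, 17, 9]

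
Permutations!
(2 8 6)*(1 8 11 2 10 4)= (1 8 6 10 4)(2 11)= [0, 8, 11, 3, 1, 5, 10, 7, 6, 9, 4, 2]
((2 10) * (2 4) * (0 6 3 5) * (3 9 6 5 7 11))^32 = (2 4 10)(3 11 7)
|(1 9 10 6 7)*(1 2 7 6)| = 6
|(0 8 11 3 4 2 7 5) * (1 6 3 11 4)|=6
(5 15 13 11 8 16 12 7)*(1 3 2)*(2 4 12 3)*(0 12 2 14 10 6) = (0 12 7 5 15 13 11 8 16 3 4 2 1 14 10 6) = [12, 14, 1, 4, 2, 15, 0, 5, 16, 9, 6, 8, 7, 11, 10, 13, 3]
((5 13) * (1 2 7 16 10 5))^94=((1 2 7 16 10 5 13))^94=(1 16 13 7 5 2 10)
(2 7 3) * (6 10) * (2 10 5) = (2 7 3 10 6 5) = [0, 1, 7, 10, 4, 2, 5, 3, 8, 9, 6]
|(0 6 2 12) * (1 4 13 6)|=|(0 1 4 13 6 2 12)|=7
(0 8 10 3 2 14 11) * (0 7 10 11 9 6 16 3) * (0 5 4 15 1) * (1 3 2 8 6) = (0 6 16 2 14 9 1)(3 8 11 7 10 5 4 15) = [6, 0, 14, 8, 15, 4, 16, 10, 11, 1, 5, 7, 12, 13, 9, 3, 2]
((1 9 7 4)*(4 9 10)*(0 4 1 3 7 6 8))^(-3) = (0 9 4 6 3 8 7)(1 10)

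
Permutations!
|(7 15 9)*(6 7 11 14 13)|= |(6 7 15 9 11 14 13)|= 7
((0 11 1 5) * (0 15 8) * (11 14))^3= (0 1 8 11 15 14 5)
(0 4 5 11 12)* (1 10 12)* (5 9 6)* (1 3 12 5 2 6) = (0 4 9 1 10 5 11 3 12)(2 6) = [4, 10, 6, 12, 9, 11, 2, 7, 8, 1, 5, 3, 0]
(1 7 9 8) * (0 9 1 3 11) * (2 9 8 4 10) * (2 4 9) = (0 8 3 11)(1 7)(4 10) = [8, 7, 2, 11, 10, 5, 6, 1, 3, 9, 4, 0]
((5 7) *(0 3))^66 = ((0 3)(5 7))^66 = (7)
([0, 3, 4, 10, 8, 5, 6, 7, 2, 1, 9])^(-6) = (1 10)(3 9)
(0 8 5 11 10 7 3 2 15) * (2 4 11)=[8, 1, 15, 4, 11, 2, 6, 3, 5, 9, 7, 10, 12, 13, 14, 0]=(0 8 5 2 15)(3 4 11 10 7)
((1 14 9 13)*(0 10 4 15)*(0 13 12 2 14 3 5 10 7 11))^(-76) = ((0 7 11)(1 3 5 10 4 15 13)(2 14 9 12))^(-76) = (0 11 7)(1 3 5 10 4 15 13)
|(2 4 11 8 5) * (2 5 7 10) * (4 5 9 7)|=15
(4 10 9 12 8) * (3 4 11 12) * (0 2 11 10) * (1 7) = (0 2 11 12 8 10 9 3 4)(1 7) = [2, 7, 11, 4, 0, 5, 6, 1, 10, 3, 9, 12, 8]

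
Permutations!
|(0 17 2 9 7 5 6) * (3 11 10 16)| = |(0 17 2 9 7 5 6)(3 11 10 16)| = 28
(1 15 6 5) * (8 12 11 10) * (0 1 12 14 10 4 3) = (0 1 15 6 5 12 11 4 3)(8 14 10) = [1, 15, 2, 0, 3, 12, 5, 7, 14, 9, 8, 4, 11, 13, 10, 6]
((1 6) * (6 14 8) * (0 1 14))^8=(6 8 14)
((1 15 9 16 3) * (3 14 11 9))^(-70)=((1 15 3)(9 16 14 11))^(-70)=(1 3 15)(9 14)(11 16)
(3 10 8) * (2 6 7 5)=(2 6 7 5)(3 10 8)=[0, 1, 6, 10, 4, 2, 7, 5, 3, 9, 8]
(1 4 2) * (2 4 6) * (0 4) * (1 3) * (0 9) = [4, 6, 3, 1, 9, 5, 2, 7, 8, 0] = (0 4 9)(1 6 2 3)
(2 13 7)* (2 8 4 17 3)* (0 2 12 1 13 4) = (0 2 4 17 3 12 1 13 7 8) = [2, 13, 4, 12, 17, 5, 6, 8, 0, 9, 10, 11, 1, 7, 14, 15, 16, 3]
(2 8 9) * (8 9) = (2 9) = [0, 1, 9, 3, 4, 5, 6, 7, 8, 2]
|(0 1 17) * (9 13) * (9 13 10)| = 6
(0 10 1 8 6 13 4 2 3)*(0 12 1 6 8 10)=(1 10 6 13 4 2 3 12)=[0, 10, 3, 12, 2, 5, 13, 7, 8, 9, 6, 11, 1, 4]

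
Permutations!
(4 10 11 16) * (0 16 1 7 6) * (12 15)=[16, 7, 2, 3, 10, 5, 0, 6, 8, 9, 11, 1, 15, 13, 14, 12, 4]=(0 16 4 10 11 1 7 6)(12 15)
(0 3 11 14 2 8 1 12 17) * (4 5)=(0 3 11 14 2 8 1 12 17)(4 5)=[3, 12, 8, 11, 5, 4, 6, 7, 1, 9, 10, 14, 17, 13, 2, 15, 16, 0]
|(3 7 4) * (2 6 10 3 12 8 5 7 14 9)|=|(2 6 10 3 14 9)(4 12 8 5 7)|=30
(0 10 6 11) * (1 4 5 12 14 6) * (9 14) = (0 10 1 4 5 12 9 14 6 11) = [10, 4, 2, 3, 5, 12, 11, 7, 8, 14, 1, 0, 9, 13, 6]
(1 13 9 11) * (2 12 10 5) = (1 13 9 11)(2 12 10 5) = [0, 13, 12, 3, 4, 2, 6, 7, 8, 11, 5, 1, 10, 9]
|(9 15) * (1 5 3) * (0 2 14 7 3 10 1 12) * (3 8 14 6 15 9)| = 6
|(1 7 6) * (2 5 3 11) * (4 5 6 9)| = 9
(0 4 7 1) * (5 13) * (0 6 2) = (0 4 7 1 6 2)(5 13) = [4, 6, 0, 3, 7, 13, 2, 1, 8, 9, 10, 11, 12, 5]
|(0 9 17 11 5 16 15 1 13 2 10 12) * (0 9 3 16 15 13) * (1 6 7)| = |(0 3 16 13 2 10 12 9 17 11 5 15 6 7 1)| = 15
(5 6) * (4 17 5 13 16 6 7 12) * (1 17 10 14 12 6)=(1 17 5 7 6 13 16)(4 10 14 12)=[0, 17, 2, 3, 10, 7, 13, 6, 8, 9, 14, 11, 4, 16, 12, 15, 1, 5]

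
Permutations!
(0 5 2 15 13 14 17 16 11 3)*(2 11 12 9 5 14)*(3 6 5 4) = [14, 1, 15, 0, 3, 11, 5, 7, 8, 4, 10, 6, 9, 2, 17, 13, 12, 16] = (0 14 17 16 12 9 4 3)(2 15 13)(5 11 6)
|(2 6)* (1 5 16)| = 6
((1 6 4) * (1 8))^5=(1 6 4 8)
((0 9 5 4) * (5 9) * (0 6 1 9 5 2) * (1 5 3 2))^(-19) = ((0 1 9 3 2)(4 6 5))^(-19) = (0 1 9 3 2)(4 5 6)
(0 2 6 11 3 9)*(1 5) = (0 2 6 11 3 9)(1 5) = [2, 5, 6, 9, 4, 1, 11, 7, 8, 0, 10, 3]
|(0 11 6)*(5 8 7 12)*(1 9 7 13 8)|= |(0 11 6)(1 9 7 12 5)(8 13)|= 30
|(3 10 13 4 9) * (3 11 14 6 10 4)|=8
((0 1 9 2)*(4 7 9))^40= (0 9 4)(1 2 7)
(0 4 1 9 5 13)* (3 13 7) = (0 4 1 9 5 7 3 13) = [4, 9, 2, 13, 1, 7, 6, 3, 8, 5, 10, 11, 12, 0]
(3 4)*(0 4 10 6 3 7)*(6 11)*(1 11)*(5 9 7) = [4, 11, 2, 10, 5, 9, 3, 0, 8, 7, 1, 6] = (0 4 5 9 7)(1 11 6 3 10)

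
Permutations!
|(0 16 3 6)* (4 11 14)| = 12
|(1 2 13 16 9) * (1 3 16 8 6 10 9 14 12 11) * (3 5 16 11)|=13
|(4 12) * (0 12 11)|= |(0 12 4 11)|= 4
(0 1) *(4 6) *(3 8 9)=(0 1)(3 8 9)(4 6)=[1, 0, 2, 8, 6, 5, 4, 7, 9, 3]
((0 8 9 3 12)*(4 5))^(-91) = (0 12 3 9 8)(4 5)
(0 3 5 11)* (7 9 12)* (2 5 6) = (0 3 6 2 5 11)(7 9 12) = [3, 1, 5, 6, 4, 11, 2, 9, 8, 12, 10, 0, 7]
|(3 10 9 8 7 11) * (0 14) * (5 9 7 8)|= 4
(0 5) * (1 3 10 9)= (0 5)(1 3 10 9)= [5, 3, 2, 10, 4, 0, 6, 7, 8, 1, 9]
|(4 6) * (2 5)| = |(2 5)(4 6)| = 2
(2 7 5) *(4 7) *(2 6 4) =(4 7 5 6) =[0, 1, 2, 3, 7, 6, 4, 5]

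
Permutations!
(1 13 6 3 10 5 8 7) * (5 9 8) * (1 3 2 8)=(1 13 6 2 8 7 3 10 9)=[0, 13, 8, 10, 4, 5, 2, 3, 7, 1, 9, 11, 12, 6]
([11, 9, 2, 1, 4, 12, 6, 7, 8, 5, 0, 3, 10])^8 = [0, 1, 2, 3, 4, 5, 6, 7, 8, 9, 10, 11, 12]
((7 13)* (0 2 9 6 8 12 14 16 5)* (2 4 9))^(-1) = (0 5 16 14 12 8 6 9 4)(7 13)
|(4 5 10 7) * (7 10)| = |(10)(4 5 7)| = 3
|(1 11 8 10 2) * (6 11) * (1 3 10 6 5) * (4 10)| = |(1 5)(2 3 4 10)(6 11 8)| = 12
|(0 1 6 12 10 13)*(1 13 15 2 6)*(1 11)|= |(0 13)(1 11)(2 6 12 10 15)|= 10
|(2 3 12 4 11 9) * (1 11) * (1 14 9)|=|(1 11)(2 3 12 4 14 9)|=6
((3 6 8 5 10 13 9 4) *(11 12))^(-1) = ((3 6 8 5 10 13 9 4)(11 12))^(-1) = (3 4 9 13 10 5 8 6)(11 12)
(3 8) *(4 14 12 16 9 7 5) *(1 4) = (1 4 14 12 16 9 7 5)(3 8) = [0, 4, 2, 8, 14, 1, 6, 5, 3, 7, 10, 11, 16, 13, 12, 15, 9]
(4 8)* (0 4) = [4, 1, 2, 3, 8, 5, 6, 7, 0] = (0 4 8)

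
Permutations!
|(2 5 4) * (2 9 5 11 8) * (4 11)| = |(2 4 9 5 11 8)| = 6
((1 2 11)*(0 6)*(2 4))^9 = ((0 6)(1 4 2 11))^9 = (0 6)(1 4 2 11)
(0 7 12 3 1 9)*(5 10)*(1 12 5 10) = (0 7 5 1 9)(3 12) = [7, 9, 2, 12, 4, 1, 6, 5, 8, 0, 10, 11, 3]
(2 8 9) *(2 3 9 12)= [0, 1, 8, 9, 4, 5, 6, 7, 12, 3, 10, 11, 2]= (2 8 12)(3 9)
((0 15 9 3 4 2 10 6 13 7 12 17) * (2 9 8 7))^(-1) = (0 17 12 7 8 15)(2 13 6 10)(3 9 4)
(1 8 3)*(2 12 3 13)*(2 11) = (1 8 13 11 2 12 3) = [0, 8, 12, 1, 4, 5, 6, 7, 13, 9, 10, 2, 3, 11]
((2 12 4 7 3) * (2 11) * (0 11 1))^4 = (0 4)(1 12)(2 3)(7 11)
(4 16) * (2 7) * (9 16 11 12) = (2 7)(4 11 12 9 16) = [0, 1, 7, 3, 11, 5, 6, 2, 8, 16, 10, 12, 9, 13, 14, 15, 4]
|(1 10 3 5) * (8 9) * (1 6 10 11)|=4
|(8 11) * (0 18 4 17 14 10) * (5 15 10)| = 8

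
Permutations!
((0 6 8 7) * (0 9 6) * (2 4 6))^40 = (2 7 6)(4 9 8)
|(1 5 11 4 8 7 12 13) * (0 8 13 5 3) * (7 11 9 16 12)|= |(0 8 11 4 13 1 3)(5 9 16 12)|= 28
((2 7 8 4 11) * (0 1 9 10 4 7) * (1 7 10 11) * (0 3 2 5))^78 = ((0 7 8 10 4 1 9 11 5)(2 3))^78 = (0 9 10)(1 8 5)(4 7 11)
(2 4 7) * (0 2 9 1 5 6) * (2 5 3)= [5, 3, 4, 2, 7, 6, 0, 9, 8, 1]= (0 5 6)(1 3 2 4 7 9)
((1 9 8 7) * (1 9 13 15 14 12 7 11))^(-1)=((1 13 15 14 12 7 9 8 11))^(-1)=(1 11 8 9 7 12 14 15 13)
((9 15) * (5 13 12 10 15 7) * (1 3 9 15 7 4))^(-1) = (15)(1 4 9 3)(5 7 10 12 13)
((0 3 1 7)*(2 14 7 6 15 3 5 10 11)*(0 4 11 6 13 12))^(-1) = ((0 5 10 6 15 3 1 13 12)(2 14 7 4 11))^(-1) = (0 12 13 1 3 15 6 10 5)(2 11 4 7 14)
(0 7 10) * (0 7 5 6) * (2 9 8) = [5, 1, 9, 3, 4, 6, 0, 10, 2, 8, 7] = (0 5 6)(2 9 8)(7 10)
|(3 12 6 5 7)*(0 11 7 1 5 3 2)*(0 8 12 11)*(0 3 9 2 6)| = |(0 3 11 7 6 9 2 8 12)(1 5)| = 18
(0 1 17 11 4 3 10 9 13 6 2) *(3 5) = (0 1 17 11 4 5 3 10 9 13 6 2) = [1, 17, 0, 10, 5, 3, 2, 7, 8, 13, 9, 4, 12, 6, 14, 15, 16, 11]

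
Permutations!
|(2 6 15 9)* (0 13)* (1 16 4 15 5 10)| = 18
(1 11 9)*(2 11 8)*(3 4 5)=(1 8 2 11 9)(3 4 5)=[0, 8, 11, 4, 5, 3, 6, 7, 2, 1, 10, 9]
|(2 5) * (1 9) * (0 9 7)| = |(0 9 1 7)(2 5)| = 4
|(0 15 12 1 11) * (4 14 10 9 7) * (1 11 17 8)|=|(0 15 12 11)(1 17 8)(4 14 10 9 7)|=60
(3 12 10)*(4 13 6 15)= (3 12 10)(4 13 6 15)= [0, 1, 2, 12, 13, 5, 15, 7, 8, 9, 3, 11, 10, 6, 14, 4]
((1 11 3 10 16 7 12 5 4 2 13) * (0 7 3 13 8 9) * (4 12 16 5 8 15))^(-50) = (0 10 9 3 8 16 12 7 5)(1 11 13)(2 15 4)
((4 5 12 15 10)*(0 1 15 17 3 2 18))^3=((0 1 15 10 4 5 12 17 3 2 18))^3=(0 10 12 2 1 4 17 18 15 5 3)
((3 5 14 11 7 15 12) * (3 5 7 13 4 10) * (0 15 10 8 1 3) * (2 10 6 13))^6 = (0 2 14 12)(1 8 4 13 6 7 3)(5 15 10 11)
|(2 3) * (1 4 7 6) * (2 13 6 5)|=|(1 4 7 5 2 3 13 6)|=8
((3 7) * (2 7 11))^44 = ((2 7 3 11))^44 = (11)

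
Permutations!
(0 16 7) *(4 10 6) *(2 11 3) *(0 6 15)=(0 16 7 6 4 10 15)(2 11 3)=[16, 1, 11, 2, 10, 5, 4, 6, 8, 9, 15, 3, 12, 13, 14, 0, 7]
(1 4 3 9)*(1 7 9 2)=[0, 4, 1, 2, 3, 5, 6, 9, 8, 7]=(1 4 3 2)(7 9)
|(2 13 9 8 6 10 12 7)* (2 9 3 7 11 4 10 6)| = |(2 13 3 7 9 8)(4 10 12 11)| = 12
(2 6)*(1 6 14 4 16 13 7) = (1 6 2 14 4 16 13 7) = [0, 6, 14, 3, 16, 5, 2, 1, 8, 9, 10, 11, 12, 7, 4, 15, 13]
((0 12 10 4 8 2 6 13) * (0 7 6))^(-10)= ((0 12 10 4 8 2)(6 13 7))^(-10)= (0 10 8)(2 12 4)(6 7 13)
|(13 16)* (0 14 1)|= |(0 14 1)(13 16)|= 6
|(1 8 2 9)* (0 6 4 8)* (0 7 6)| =|(1 7 6 4 8 2 9)| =7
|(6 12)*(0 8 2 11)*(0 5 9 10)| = |(0 8 2 11 5 9 10)(6 12)| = 14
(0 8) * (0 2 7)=(0 8 2 7)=[8, 1, 7, 3, 4, 5, 6, 0, 2]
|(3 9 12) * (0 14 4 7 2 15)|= 6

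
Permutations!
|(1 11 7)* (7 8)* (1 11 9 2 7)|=6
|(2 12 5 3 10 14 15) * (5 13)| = 8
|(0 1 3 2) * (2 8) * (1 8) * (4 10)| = |(0 8 2)(1 3)(4 10)| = 6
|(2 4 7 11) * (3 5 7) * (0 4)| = |(0 4 3 5 7 11 2)| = 7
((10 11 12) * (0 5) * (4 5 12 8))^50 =((0 12 10 11 8 4 5))^50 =(0 12 10 11 8 4 5)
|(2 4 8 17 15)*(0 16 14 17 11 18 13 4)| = 30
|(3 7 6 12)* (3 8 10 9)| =|(3 7 6 12 8 10 9)| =7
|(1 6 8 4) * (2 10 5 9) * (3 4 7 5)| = 10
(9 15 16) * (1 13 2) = (1 13 2)(9 15 16) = [0, 13, 1, 3, 4, 5, 6, 7, 8, 15, 10, 11, 12, 2, 14, 16, 9]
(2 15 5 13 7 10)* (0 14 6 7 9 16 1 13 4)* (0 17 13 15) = [14, 15, 0, 3, 17, 4, 7, 10, 8, 16, 2, 11, 12, 9, 6, 5, 1, 13] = (0 14 6 7 10 2)(1 15 5 4 17 13 9 16)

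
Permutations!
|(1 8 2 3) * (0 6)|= 4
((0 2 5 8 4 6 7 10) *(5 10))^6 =(10)(4 6 7 5 8)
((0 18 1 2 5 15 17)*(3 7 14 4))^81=((0 18 1 2 5 15 17)(3 7 14 4))^81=(0 5 18 15 1 17 2)(3 7 14 4)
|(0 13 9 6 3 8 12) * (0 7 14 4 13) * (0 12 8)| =9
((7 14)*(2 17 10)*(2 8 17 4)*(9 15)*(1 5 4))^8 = (8 10 17)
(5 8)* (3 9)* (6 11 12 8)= (3 9)(5 6 11 12 8)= [0, 1, 2, 9, 4, 6, 11, 7, 5, 3, 10, 12, 8]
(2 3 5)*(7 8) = (2 3 5)(7 8) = [0, 1, 3, 5, 4, 2, 6, 8, 7]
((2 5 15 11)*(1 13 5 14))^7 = (15)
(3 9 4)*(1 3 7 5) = (1 3 9 4 7 5) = [0, 3, 2, 9, 7, 1, 6, 5, 8, 4]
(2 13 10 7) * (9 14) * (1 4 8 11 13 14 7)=(1 4 8 11 13 10)(2 14 9 7)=[0, 4, 14, 3, 8, 5, 6, 2, 11, 7, 1, 13, 12, 10, 9]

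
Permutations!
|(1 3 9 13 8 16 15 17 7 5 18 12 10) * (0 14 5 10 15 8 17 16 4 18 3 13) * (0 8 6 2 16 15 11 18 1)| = 12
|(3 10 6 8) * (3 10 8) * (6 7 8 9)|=3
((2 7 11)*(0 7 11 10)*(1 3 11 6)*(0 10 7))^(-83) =((1 3 11 2 6))^(-83) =(1 11 6 3 2)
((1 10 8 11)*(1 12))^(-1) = (1 12 11 8 10)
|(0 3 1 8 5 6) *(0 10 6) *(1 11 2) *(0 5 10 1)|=4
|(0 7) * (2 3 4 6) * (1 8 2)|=|(0 7)(1 8 2 3 4 6)|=6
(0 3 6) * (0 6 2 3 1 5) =[1, 5, 3, 2, 4, 0, 6] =(6)(0 1 5)(2 3)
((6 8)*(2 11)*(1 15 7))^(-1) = ((1 15 7)(2 11)(6 8))^(-1) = (1 7 15)(2 11)(6 8)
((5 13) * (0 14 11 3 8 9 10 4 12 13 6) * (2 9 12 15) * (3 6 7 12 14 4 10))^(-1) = ((0 4 15 2 9 3 8 14 11 6)(5 7 12 13))^(-1) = (0 6 11 14 8 3 9 2 15 4)(5 13 12 7)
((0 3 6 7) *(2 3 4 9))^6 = ((0 4 9 2 3 6 7))^6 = (0 7 6 3 2 9 4)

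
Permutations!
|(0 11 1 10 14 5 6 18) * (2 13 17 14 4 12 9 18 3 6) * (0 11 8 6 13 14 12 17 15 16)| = 168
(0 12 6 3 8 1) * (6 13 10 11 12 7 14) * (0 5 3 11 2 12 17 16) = (0 7 14 6 11 17 16)(1 5 3 8)(2 12 13 10) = [7, 5, 12, 8, 4, 3, 11, 14, 1, 9, 2, 17, 13, 10, 6, 15, 0, 16]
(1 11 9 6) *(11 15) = [0, 15, 2, 3, 4, 5, 1, 7, 8, 6, 10, 9, 12, 13, 14, 11] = (1 15 11 9 6)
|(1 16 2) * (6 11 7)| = 3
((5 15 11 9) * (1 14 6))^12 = ((1 14 6)(5 15 11 9))^12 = (15)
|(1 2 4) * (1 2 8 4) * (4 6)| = 5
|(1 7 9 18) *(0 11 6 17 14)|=|(0 11 6 17 14)(1 7 9 18)|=20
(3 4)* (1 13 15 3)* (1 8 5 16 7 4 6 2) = (1 13 15 3 6 2)(4 8 5 16 7) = [0, 13, 1, 6, 8, 16, 2, 4, 5, 9, 10, 11, 12, 15, 14, 3, 7]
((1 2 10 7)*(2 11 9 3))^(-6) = (1 11 9 3 2 10 7)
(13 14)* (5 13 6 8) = [0, 1, 2, 3, 4, 13, 8, 7, 5, 9, 10, 11, 12, 14, 6] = (5 13 14 6 8)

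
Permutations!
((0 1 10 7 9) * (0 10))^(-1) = (0 1)(7 10 9)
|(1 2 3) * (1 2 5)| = 2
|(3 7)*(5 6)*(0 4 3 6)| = 6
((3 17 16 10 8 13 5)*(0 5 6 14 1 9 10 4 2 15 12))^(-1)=(0 12 15 2 4 16 17 3 5)(1 14 6 13 8 10 9)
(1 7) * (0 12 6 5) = (0 12 6 5)(1 7) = [12, 7, 2, 3, 4, 0, 5, 1, 8, 9, 10, 11, 6]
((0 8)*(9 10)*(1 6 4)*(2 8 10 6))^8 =(10)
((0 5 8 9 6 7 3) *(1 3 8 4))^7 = (0 4 3 5 1)(6 9 8 7)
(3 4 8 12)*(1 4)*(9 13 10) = (1 4 8 12 3)(9 13 10) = [0, 4, 2, 1, 8, 5, 6, 7, 12, 13, 9, 11, 3, 10]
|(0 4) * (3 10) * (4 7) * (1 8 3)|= |(0 7 4)(1 8 3 10)|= 12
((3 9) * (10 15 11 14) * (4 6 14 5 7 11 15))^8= (15)(5 11 7)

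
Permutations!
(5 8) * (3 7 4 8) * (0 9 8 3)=[9, 1, 2, 7, 3, 0, 6, 4, 5, 8]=(0 9 8 5)(3 7 4)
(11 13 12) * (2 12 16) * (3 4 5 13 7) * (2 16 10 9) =(16)(2 12 11 7 3 4 5 13 10 9) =[0, 1, 12, 4, 5, 13, 6, 3, 8, 2, 9, 7, 11, 10, 14, 15, 16]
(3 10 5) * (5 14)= [0, 1, 2, 10, 4, 3, 6, 7, 8, 9, 14, 11, 12, 13, 5]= (3 10 14 5)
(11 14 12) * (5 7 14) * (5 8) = (5 7 14 12 11 8) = [0, 1, 2, 3, 4, 7, 6, 14, 5, 9, 10, 8, 11, 13, 12]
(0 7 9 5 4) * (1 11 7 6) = (0 6 1 11 7 9 5 4) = [6, 11, 2, 3, 0, 4, 1, 9, 8, 5, 10, 7]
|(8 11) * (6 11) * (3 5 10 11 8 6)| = |(3 5 10 11 6 8)| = 6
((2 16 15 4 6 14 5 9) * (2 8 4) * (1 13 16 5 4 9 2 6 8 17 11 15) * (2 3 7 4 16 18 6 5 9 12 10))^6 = ((1 13 18 6 14 16)(2 9 17 11 15 5 3 7 4 8 12 10))^6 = (18)(2 3)(4 17)(5 10)(7 9)(8 11)(12 15)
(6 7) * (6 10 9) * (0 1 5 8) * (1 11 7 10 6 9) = (0 11 7 6 10 1 5 8) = [11, 5, 2, 3, 4, 8, 10, 6, 0, 9, 1, 7]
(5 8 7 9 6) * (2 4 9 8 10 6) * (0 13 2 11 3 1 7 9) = [13, 7, 4, 1, 0, 10, 5, 8, 9, 11, 6, 3, 12, 2] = (0 13 2 4)(1 7 8 9 11 3)(5 10 6)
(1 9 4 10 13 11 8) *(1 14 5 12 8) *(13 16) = (1 9 4 10 16 13 11)(5 12 8 14) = [0, 9, 2, 3, 10, 12, 6, 7, 14, 4, 16, 1, 8, 11, 5, 15, 13]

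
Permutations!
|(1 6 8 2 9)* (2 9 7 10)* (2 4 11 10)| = 12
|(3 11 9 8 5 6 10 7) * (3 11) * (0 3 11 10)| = 14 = |(0 3 11 9 8 5 6)(7 10)|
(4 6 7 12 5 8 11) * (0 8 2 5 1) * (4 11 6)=(0 8 6 7 12 1)(2 5)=[8, 0, 5, 3, 4, 2, 7, 12, 6, 9, 10, 11, 1]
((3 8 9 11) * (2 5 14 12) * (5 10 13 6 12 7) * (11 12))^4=(2 11 12 6 9 13 8 10 3)(5 14 7)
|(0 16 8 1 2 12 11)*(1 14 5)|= 9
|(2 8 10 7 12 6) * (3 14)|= |(2 8 10 7 12 6)(3 14)|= 6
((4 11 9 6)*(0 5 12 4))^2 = (0 12 11 6 5 4 9)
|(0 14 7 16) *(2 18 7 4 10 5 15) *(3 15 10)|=|(0 14 4 3 15 2 18 7 16)(5 10)|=18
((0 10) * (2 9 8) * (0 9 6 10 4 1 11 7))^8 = ((0 4 1 11 7)(2 6 10 9 8))^8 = (0 11 4 7 1)(2 9 6 8 10)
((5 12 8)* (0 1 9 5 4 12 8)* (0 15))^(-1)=(0 15 12 4 8 5 9 1)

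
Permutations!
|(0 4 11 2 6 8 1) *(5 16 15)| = |(0 4 11 2 6 8 1)(5 16 15)| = 21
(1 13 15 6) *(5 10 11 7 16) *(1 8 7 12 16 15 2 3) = (1 13 2 3)(5 10 11 12 16)(6 8 7 15) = [0, 13, 3, 1, 4, 10, 8, 15, 7, 9, 11, 12, 16, 2, 14, 6, 5]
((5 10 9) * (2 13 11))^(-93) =((2 13 11)(5 10 9))^(-93) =(13)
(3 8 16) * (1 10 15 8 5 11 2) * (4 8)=(1 10 15 4 8 16 3 5 11 2)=[0, 10, 1, 5, 8, 11, 6, 7, 16, 9, 15, 2, 12, 13, 14, 4, 3]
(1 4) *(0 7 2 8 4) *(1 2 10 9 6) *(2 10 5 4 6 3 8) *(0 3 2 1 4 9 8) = (0 7 5 9 2 1 3)(4 10 8 6) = [7, 3, 1, 0, 10, 9, 4, 5, 6, 2, 8]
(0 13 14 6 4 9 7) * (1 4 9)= (0 13 14 6 9 7)(1 4)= [13, 4, 2, 3, 1, 5, 9, 0, 8, 7, 10, 11, 12, 14, 6]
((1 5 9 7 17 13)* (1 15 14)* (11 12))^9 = (1 5 9 7 17 13 15 14)(11 12)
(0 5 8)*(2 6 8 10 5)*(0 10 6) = [2, 1, 0, 3, 4, 6, 8, 7, 10, 9, 5] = (0 2)(5 6 8 10)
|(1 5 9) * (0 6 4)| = 3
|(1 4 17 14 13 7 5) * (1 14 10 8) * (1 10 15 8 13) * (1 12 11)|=12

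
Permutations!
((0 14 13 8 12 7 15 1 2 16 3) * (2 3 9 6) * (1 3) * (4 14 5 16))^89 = (0 2 12 5 4 7 16 14 15 9 13 3 6 8)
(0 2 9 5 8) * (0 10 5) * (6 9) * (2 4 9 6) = [4, 1, 2, 3, 9, 8, 6, 7, 10, 0, 5] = (0 4 9)(5 8 10)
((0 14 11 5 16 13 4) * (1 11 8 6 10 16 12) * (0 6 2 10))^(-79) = ((0 14 8 2 10 16 13 4 6)(1 11 5 12))^(-79) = (0 8 10 13 6 14 2 16 4)(1 11 5 12)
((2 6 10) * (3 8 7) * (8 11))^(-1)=((2 6 10)(3 11 8 7))^(-1)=(2 10 6)(3 7 8 11)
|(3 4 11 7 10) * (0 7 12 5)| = |(0 7 10 3 4 11 12 5)| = 8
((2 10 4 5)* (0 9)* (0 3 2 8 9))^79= (2 4 8 3 10 5 9)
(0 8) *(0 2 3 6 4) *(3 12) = [8, 1, 12, 6, 0, 5, 4, 7, 2, 9, 10, 11, 3] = (0 8 2 12 3 6 4)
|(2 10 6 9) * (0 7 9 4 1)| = |(0 7 9 2 10 6 4 1)| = 8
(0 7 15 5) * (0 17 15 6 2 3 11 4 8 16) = [7, 1, 3, 11, 8, 17, 2, 6, 16, 9, 10, 4, 12, 13, 14, 5, 0, 15] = (0 7 6 2 3 11 4 8 16)(5 17 15)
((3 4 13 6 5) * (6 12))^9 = (3 12)(4 6)(5 13)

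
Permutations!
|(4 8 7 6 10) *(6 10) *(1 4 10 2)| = |(10)(1 4 8 7 2)| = 5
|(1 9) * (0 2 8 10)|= |(0 2 8 10)(1 9)|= 4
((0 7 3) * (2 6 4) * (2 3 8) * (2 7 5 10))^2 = ((0 5 10 2 6 4 3)(7 8))^2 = (0 10 6 3 5 2 4)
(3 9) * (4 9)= (3 4 9)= [0, 1, 2, 4, 9, 5, 6, 7, 8, 3]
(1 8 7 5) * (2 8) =(1 2 8 7 5) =[0, 2, 8, 3, 4, 1, 6, 5, 7]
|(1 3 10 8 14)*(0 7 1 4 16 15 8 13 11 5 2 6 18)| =|(0 7 1 3 10 13 11 5 2 6 18)(4 16 15 8 14)| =55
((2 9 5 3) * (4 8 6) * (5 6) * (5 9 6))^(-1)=(2 3 5 9 8 4 6)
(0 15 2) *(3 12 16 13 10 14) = (0 15 2)(3 12 16 13 10 14) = [15, 1, 0, 12, 4, 5, 6, 7, 8, 9, 14, 11, 16, 10, 3, 2, 13]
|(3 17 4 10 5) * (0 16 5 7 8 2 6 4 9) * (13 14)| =|(0 16 5 3 17 9)(2 6 4 10 7 8)(13 14)| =6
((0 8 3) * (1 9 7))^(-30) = ((0 8 3)(1 9 7))^(-30) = (9)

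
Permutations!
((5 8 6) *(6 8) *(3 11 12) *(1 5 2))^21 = (12)(1 5 6 2)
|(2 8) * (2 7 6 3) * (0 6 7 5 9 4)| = 8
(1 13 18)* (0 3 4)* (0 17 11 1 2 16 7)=[3, 13, 16, 4, 17, 5, 6, 0, 8, 9, 10, 1, 12, 18, 14, 15, 7, 11, 2]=(0 3 4 17 11 1 13 18 2 16 7)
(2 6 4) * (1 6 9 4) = (1 6)(2 9 4) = [0, 6, 9, 3, 2, 5, 1, 7, 8, 4]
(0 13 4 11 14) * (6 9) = (0 13 4 11 14)(6 9) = [13, 1, 2, 3, 11, 5, 9, 7, 8, 6, 10, 14, 12, 4, 0]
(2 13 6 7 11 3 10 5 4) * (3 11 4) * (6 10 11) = (2 13 10 5 3 11 6 7 4) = [0, 1, 13, 11, 2, 3, 7, 4, 8, 9, 5, 6, 12, 10]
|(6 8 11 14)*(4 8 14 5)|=4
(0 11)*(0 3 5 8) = (0 11 3 5 8) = [11, 1, 2, 5, 4, 8, 6, 7, 0, 9, 10, 3]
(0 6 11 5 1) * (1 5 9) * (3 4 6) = (0 3 4 6 11 9 1) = [3, 0, 2, 4, 6, 5, 11, 7, 8, 1, 10, 9]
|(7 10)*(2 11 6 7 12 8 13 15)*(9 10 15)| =5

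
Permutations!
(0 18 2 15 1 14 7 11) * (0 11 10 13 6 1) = [18, 14, 15, 3, 4, 5, 1, 10, 8, 9, 13, 11, 12, 6, 7, 0, 16, 17, 2] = (0 18 2 15)(1 14 7 10 13 6)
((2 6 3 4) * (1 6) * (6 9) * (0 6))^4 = (0 2 6 1 3 9 4)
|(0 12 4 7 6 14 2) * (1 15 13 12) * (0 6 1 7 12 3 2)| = |(0 7 1 15 13 3 2 6 14)(4 12)| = 18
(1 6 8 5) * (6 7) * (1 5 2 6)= [0, 7, 6, 3, 4, 5, 8, 1, 2]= (1 7)(2 6 8)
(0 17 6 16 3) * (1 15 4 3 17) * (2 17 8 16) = (0 1 15 4 3)(2 17 6)(8 16) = [1, 15, 17, 0, 3, 5, 2, 7, 16, 9, 10, 11, 12, 13, 14, 4, 8, 6]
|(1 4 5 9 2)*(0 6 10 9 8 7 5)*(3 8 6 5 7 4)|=|(0 5 6 10 9 2 1 3 8 4)|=10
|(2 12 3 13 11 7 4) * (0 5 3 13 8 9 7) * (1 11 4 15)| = 36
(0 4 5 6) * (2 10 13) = (0 4 5 6)(2 10 13) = [4, 1, 10, 3, 5, 6, 0, 7, 8, 9, 13, 11, 12, 2]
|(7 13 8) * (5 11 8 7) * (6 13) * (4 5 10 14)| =6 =|(4 5 11 8 10 14)(6 13 7)|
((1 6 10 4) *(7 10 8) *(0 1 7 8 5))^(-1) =(0 5 6 1)(4 10 7)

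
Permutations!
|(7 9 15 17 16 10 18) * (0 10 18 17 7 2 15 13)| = |(0 10 17 16 18 2 15 7 9 13)| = 10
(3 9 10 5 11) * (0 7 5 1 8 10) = (0 7 5 11 3 9)(1 8 10) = [7, 8, 2, 9, 4, 11, 6, 5, 10, 0, 1, 3]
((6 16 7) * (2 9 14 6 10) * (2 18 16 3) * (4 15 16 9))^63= ((2 4 15 16 7 10 18 9 14 6 3))^63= (2 14 10 15 3 9 7 4 6 18 16)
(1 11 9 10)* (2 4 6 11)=(1 2 4 6 11 9 10)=[0, 2, 4, 3, 6, 5, 11, 7, 8, 10, 1, 9]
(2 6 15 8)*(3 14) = [0, 1, 6, 14, 4, 5, 15, 7, 2, 9, 10, 11, 12, 13, 3, 8] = (2 6 15 8)(3 14)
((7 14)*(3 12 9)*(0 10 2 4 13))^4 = ((0 10 2 4 13)(3 12 9)(7 14))^4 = (14)(0 13 4 2 10)(3 12 9)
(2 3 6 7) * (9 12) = (2 3 6 7)(9 12) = [0, 1, 3, 6, 4, 5, 7, 2, 8, 12, 10, 11, 9]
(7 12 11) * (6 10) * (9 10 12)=(6 12 11 7 9 10)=[0, 1, 2, 3, 4, 5, 12, 9, 8, 10, 6, 7, 11]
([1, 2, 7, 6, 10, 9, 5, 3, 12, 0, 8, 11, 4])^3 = (0 7 5 1 3 9 2 6)(4 12 8 10)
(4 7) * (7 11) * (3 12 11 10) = (3 12 11 7 4 10) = [0, 1, 2, 12, 10, 5, 6, 4, 8, 9, 3, 7, 11]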